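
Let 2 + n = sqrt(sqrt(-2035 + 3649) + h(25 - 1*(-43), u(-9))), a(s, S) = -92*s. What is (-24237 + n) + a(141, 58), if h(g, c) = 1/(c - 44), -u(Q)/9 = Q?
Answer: -37211 + sqrt(37 + 1369*sqrt(1614))/37 ≈ -37205.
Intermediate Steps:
u(Q) = -9*Q
h(g, c) = 1/(-44 + c)
n = -2 + sqrt(1/37 + sqrt(1614)) (n = -2 + sqrt(sqrt(-2035 + 3649) + 1/(-44 - 9*(-9))) = -2 + sqrt(sqrt(1614) + 1/(-44 + 81)) = -2 + sqrt(sqrt(1614) + 1/37) = -2 + sqrt(1/37 + sqrt(1614)) ≈ 4.3405)
(-24237 + n) + a(141, 58) = (-24237 + (-2 + sqrt(37 + 1369*sqrt(1614))/37)) - 92*141 = (-24239 + sqrt(37 + 1369*sqrt(1614))/37) - 12972 = -37211 + sqrt(37 + 1369*sqrt(1614))/37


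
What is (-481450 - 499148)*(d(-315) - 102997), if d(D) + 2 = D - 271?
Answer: 101575243830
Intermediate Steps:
d(D) = -273 + D (d(D) = -2 + (D - 271) = -2 + (-271 + D) = -273 + D)
(-481450 - 499148)*(d(-315) - 102997) = (-481450 - 499148)*((-273 - 315) - 102997) = -980598*(-588 - 102997) = -980598*(-103585) = 101575243830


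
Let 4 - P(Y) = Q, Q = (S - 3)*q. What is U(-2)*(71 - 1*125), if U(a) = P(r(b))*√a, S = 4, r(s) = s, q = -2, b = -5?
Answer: -324*I*√2 ≈ -458.21*I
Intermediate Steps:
Q = -2 (Q = (4 - 3)*(-2) = 1*(-2) = -2)
P(Y) = 6 (P(Y) = 4 - 1*(-2) = 4 + 2 = 6)
U(a) = 6*√a
U(-2)*(71 - 1*125) = (6*√(-2))*(71 - 1*125) = (6*(I*√2))*(71 - 125) = (6*I*√2)*(-54) = -324*I*√2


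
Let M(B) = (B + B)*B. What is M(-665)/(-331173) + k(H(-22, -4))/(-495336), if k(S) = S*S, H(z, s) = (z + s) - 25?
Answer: -146320435391/54680636376 ≈ -2.6759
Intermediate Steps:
H(z, s) = -25 + s + z (H(z, s) = (s + z) - 25 = -25 + s + z)
k(S) = S²
M(B) = 2*B² (M(B) = (2*B)*B = 2*B²)
M(-665)/(-331173) + k(H(-22, -4))/(-495336) = (2*(-665)²)/(-331173) + (-25 - 4 - 22)²/(-495336) = (2*442225)*(-1/331173) + (-51)²*(-1/495336) = 884450*(-1/331173) + 2601*(-1/495336) = -884450/331173 - 867/165112 = -146320435391/54680636376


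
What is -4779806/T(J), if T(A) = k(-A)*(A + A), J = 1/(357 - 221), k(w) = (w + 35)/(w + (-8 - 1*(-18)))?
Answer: -441711432072/4759 ≈ -9.2816e+7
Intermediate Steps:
k(w) = (35 + w)/(10 + w) (k(w) = (35 + w)/(w + (-8 + 18)) = (35 + w)/(w + 10) = (35 + w)/(10 + w))
J = 1/136 ≈ 0.0073529
T(A) = 2*A*(35 - A)/(10 - A) (T(A) = ((35 - A)/(10 - A))*(A + A) = ((35 - A)/(10 - A))*(2*A) = 2*A*(35 - A)/(10 - A))
-4779806/T(J) = -4779806*68*(-10 + 1/136)/(-35 + 1/136) = -4779806/(2*(1/136)*(-4759/136)/(-1359/136)) = -4779806/(2*(1/136)*(-136/1359)*(-4759/136)) = -4779806/4759/92412 = -4779806*92412/4759 = -441711432072/4759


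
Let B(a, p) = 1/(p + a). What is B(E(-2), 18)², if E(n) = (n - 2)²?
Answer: 1/1156 ≈ 0.00086505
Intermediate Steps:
E(n) = (-2 + n)²
B(a, p) = 1/(a + p)
B(E(-2), 18)² = (1/((-2 - 2)² + 18))² = (1/((-4)² + 18))² = (1/(16 + 18))² = (1/34)² = 1/1156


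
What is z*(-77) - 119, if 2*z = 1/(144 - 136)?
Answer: -1981/16 ≈ -123.81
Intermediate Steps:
z = 1/16 (z = 1/(2*(144 - 136)) = (½)/8 = (½)*(⅛) = 1/16 ≈ 0.062500)
z*(-77) - 119 = (1/16)*(-77) - 119 = -77/16 - 119 = -1981/16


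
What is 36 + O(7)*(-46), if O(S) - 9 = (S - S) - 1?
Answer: -332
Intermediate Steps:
O(S) = 8 (O(S) = 9 + ((S - S) - 1) = 9 + (0 - 1) = 9 - 1 = 8)
36 + O(7)*(-46) = 36 + 8*(-46) = 36 - 368 = -332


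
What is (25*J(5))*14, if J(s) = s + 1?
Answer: 2100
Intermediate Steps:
J(s) = 1 + s
(25*J(5))*14 = (25*(1 + 5))*14 = (25*6)*14 = 150*14 = 2100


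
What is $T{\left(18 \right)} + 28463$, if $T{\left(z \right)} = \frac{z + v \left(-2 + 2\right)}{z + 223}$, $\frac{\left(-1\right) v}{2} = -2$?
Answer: $\frac{6859601}{241} \approx 28463.0$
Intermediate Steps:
$v = 4$ ($v = \left(-2\right) \left(-2\right) = 4$)
$T{\left(z \right)} = \frac{z}{223 + z}$ ($T{\left(z \right)} = \frac{z + 4 \left(-2 + 2\right)}{z + 223} = \frac{z + 4 \cdot 0}{223 + z} = \frac{z + 0}{223 + z} = \frac{z}{223 + z}$)
$T{\left(18 \right)} + 28463 = \frac{18}{223 + 18} + 28463 = \frac{18}{241} + 28463 = \frac{6859601}{241}$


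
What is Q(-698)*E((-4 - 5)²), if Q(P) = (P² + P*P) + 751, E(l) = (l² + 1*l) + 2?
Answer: 6478956396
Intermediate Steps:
E(l) = 2 + l + l² (E(l) = (l² + l) + 2 = (l + l²) + 2 = 2 + l + l²)
Q(P) = 751 + 2*P² (Q(P) = (P² + P²) + 751 = 2*P² + 751 = 751 + 2*P²)
Q(-698)*E((-4 - 5)²) = (751 + 2*(-698)²)*(2 + (-4 - 5)² + ((-4 - 5)²)²) = (751 + 2*487204)*(2 + (-9)² + ((-9)²)²) = (751 + 974408)*(2 + 81 + 81²) = 975159*(2 + 81 + 6561) = 975159*6644 = 6478956396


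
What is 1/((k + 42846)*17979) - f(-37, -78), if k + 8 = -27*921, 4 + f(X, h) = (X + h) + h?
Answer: 63650819974/323100609 ≈ 197.00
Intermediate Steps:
f(X, h) = -4 + X + 2*h (f(X, h) = -4 + ((X + h) + h) = -4 + (X + 2*h) = -4 + X + 2*h)
k = -24875 (k = -8 - 27*921 = -8 - 24867 = -24875)
1/((k + 42846)*17979) - f(-37, -78) = 1/((-24875 + 42846)*17979) - (-4 - 37 + 2*(-78)) = (1/17979)/17971 - (-4 - 37 - 156) = (1/17971)*(1/17979) - 1*(-197) = 1/323100609 + 197 = 63650819974/323100609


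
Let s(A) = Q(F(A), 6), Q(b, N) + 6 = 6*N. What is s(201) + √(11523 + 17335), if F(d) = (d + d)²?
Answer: 30 + √28858 ≈ 199.88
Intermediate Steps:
F(d) = 4*d² (F(d) = (2*d)² = 4*d²)
Q(b, N) = -6 + 6*N
s(A) = 30 (s(A) = -6 + 6*6 = -6 + 36 = 30)
s(201) + √(11523 + 17335) = 30 + √(11523 + 17335) = 30 + √28858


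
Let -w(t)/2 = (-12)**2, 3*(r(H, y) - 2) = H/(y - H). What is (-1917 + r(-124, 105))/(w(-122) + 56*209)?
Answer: -1315729/7842792 ≈ -0.16776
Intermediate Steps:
r(H, y) = 2 + H/(3*(y - H)) (r(H, y) = 2 + (H/(y - H))/3 = 2 + H/(3*(y - H)))
w(t) = -288 (w(t) = -2*(-12)**2 = -2*144 = -288)
(-1917 + r(-124, 105))/(w(-122) + 56*209) = (-1917 + (-2*105 + (5/3)*(-124))/(-124 - 1*105))/(-288 + 56*209) = (-1917 + (-210 - 620/3)/(-124 - 105))/(-288 + 11704) = (-1917 - 1250/3/(-229))/11416 = (-1917 - 1/229*(-1250/3))*(1/11416) = (-1917 + 1250/687)*(1/11416) = -1315729/687*1/11416 = -1315729/7842792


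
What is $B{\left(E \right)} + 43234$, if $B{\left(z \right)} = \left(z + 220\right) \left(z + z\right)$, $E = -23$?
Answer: $34172$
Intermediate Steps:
$B{\left(z \right)} = 2 z \left(220 + z\right)$ ($B{\left(z \right)} = \left(220 + z\right) 2 z = 2 z \left(220 + z\right)$)
$B{\left(E \right)} + 43234 = 2 \left(-23\right) \left(220 - 23\right) + 43234 = 2 \left(-23\right) 197 + 43234 = -9062 + 43234 = 34172$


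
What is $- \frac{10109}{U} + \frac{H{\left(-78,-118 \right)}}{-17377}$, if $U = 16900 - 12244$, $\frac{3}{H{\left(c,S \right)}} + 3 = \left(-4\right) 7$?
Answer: $- \frac{5445572915}{2508126672} \approx -2.1712$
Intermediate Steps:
$H{\left(c,S \right)} = - \frac{3}{31}$ ($H{\left(c,S \right)} = \frac{3}{-3 - 28} = \frac{3}{-31} = 3 \left(- \frac{1}{31}\right) = - \frac{3}{31}$)
$U = 4656$ ($U = 16900 - 12244 = 4656$)
$- \frac{10109}{U} + \frac{H{\left(-78,-118 \right)}}{-17377} = - \frac{10109}{4656} - \frac{3}{31 \left(-17377\right)} = \left(-10109\right) \frac{1}{4656} - - \frac{3}{538687} = - \frac{10109}{4656} + \frac{3}{538687} = - \frac{5445572915}{2508126672}$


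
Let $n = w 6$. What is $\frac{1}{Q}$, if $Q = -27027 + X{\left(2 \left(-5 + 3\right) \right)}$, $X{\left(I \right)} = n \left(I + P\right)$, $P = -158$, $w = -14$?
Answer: $- \frac{1}{13419} \approx -7.4521 \cdot 10^{-5}$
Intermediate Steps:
$n = -84$ ($n = \left(-14\right) 6 = -84$)
$X{\left(I \right)} = 13272 - 84 I$ ($X{\left(I \right)} = - 84 \left(I - 158\right) = - 84 \left(-158 + I\right) = 13272 - 84 I$)
$Q = -13419$ ($Q = -27027 + \left(13272 - 84 \cdot 2 \left(-5 + 3\right)\right) = -27027 + \left(13272 - 84 \cdot 2 \left(-2\right)\right) = -27027 + \left(13272 - -336\right) = -27027 + \left(13272 + 336\right) = -27027 + 13608 = -13419$)
$\frac{1}{Q} = \frac{1}{-13419} = - \frac{1}{13419}$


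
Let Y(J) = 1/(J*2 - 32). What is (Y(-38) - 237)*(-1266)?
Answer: 5400967/18 ≈ 3.0005e+5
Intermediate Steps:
Y(J) = 1/(-32 + 2*J) (Y(J) = 1/(2*J - 32) = 1/(-32 + 2*J))
(Y(-38) - 237)*(-1266) = (1/(2*(-16 - 38)) - 237)*(-1266) = ((½)/(-54) - 237)*(-1266) = ((½)*(-1/54) - 237)*(-1266) = (-1/108 - 237)*(-1266) = -25597/108*(-1266) = 5400967/18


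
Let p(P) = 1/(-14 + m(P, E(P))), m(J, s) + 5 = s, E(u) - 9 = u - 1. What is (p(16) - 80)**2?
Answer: 159201/25 ≈ 6368.0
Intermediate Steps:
E(u) = 8 + u (E(u) = 9 + (u - 1) = 9 + (-1 + u) = 8 + u)
m(J, s) = -5 + s
p(P) = 1/(-11 + P) (p(P) = 1/(-14 + (-5 + (8 + P))) = 1/(-14 + (3 + P)) = 1/(-11 + P))
(p(16) - 80)**2 = (1/(-11 + 16) - 80)**2 = (1/5 - 80)**2 = (-399/5)**2 = 159201/25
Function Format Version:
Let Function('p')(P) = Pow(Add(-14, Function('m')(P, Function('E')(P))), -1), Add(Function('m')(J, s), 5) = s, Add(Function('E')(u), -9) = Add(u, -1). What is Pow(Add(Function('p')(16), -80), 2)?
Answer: Rational(159201, 25) ≈ 6368.0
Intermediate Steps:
Function('E')(u) = Add(8, u) (Function('E')(u) = Add(9, Add(u, -1)) = Add(9, Add(-1, u)) = Add(8, u))
Function('m')(J, s) = Add(-5, s)
Function('p')(P) = Pow(Add(-11, P), -1) (Function('p')(P) = Pow(Add(-14, Add(-5, Add(8, P))), -1) = Pow(Add(-14, Add(3, P)), -1) = Pow(Add(-11, P), -1))
Pow(Add(Function('p')(16), -80), 2) = Pow(Add(Pow(Add(-11, 16), -1), -80), 2) = Pow(Add(Pow(5, -1), -80), 2) = Pow(Add(Rational(1, 5), -80), 2) = Pow(Rational(-399, 5), 2) = Rational(159201, 25)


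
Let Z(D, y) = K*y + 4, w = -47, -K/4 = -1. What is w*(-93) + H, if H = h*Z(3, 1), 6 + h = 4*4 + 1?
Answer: 4459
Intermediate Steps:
K = 4 (K = -4*(-1) = 4)
h = 11 (h = -6 + (4*4 + 1) = -6 + (16 + 1) = -6 + 17 = 11)
Z(D, y) = 4 + 4*y (Z(D, y) = 4*y + 4 = 4 + 4*y)
H = 88 (H = 11*(4 + 4*1) = 11*(4 + 4) = 11*8 = 88)
w*(-93) + H = -47*(-93) + 88 = 4371 + 88 = 4459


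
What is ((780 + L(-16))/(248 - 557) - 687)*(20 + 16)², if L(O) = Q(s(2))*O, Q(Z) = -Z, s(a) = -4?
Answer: -92015568/103 ≈ -8.9336e+5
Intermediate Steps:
L(O) = 4*O (L(O) = (-1*(-4))*O = 4*O)
((780 + L(-16))/(248 - 557) - 687)*(20 + 16)² = ((780 + 4*(-16))/(248 - 557) - 687)*(20 + 16)² = ((780 - 64)/(-309) - 687)*36² = (716*(-1/309) - 687)*1296 = (-716/309 - 687)*1296 = -212999/309*1296 = -92015568/103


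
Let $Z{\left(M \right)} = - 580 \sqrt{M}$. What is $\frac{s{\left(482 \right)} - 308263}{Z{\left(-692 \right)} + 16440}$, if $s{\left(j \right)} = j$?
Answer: $- \frac{126497991}{12576560} - \frac{8925649 i \sqrt{173}}{12576560} \approx -10.058 - 9.3347 i$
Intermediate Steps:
$\frac{s{\left(482 \right)} - 308263}{Z{\left(-692 \right)} + 16440} = \frac{482 - 308263}{- 580 \sqrt{-692} + 16440} = - \frac{307781}{- 580 \cdot 2 i \sqrt{173} + 16440} = - \frac{307781}{- 1160 i \sqrt{173} + 16440} = - \frac{307781}{16440 - 1160 i \sqrt{173}}$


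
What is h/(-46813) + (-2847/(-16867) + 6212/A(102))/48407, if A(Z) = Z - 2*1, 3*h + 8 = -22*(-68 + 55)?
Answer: -1985823789736/2866643919037275 ≈ -0.00069273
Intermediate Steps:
h = 278/3 (h = -8/3 + (-22*(-68 + 55))/3 = -8/3 + (-22*(-13))/3 = -8/3 + (1/3)*286 = -8/3 + 286/3 = 278/3 ≈ 92.667)
A(Z) = -2 + Z (A(Z) = Z - 2 = -2 + Z)
h/(-46813) + (-2847/(-16867) + 6212/A(102))/48407 = (278/3)/(-46813) + (-2847/(-16867) + 6212/(-2 + 102))/48407 = (278/3)*(-1/46813) + (-2847*(-1/16867) + 6212/100)*(1/48407) = -278/140439 + (2847/16867 + 6212*(1/100))*(1/48407) = -278/140439 + (2847/16867 + 1553/25)*(1/48407) = -278/140439 + (26265626/421675)*(1/48407) = -278/140439 + 26265626/20412021725 = -1985823789736/2866643919037275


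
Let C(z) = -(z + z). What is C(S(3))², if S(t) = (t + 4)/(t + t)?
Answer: 49/9 ≈ 5.4444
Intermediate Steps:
S(t) = (4 + t)/(2*t) (S(t) = (4 + t)/((2*t)) = (4 + t)*(1/(2*t)) = (4 + t)/(2*t))
C(z) = -2*z
C(S(3))² = (-(4 + 3)/3)² = (-7/3)² = 49/9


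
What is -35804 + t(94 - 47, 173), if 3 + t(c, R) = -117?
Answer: -35924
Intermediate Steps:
t(c, R) = -120 (t(c, R) = -3 - 117 = -120)
-35804 + t(94 - 47, 173) = -35804 - 120 = -35924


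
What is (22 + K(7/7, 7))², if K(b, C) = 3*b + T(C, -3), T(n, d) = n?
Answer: 1024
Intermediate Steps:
K(b, C) = C + 3*b (K(b, C) = 3*b + C = C + 3*b)
(22 + K(7/7, 7))² = (22 + (7 + 3*(7/7)))² = (22 + (7 + 3*(7*(⅐))))² = (22 + (7 + 3*1))² = (22 + (7 + 3))² = (22 + 10)² = 32² = 1024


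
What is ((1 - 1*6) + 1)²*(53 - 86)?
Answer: -528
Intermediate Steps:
((1 - 1*6) + 1)²*(53 - 86) = ((1 - 6) + 1)²*(-33) = (-5 + 1)²*(-33) = (-4)²*(-33) = 16*(-33) = -528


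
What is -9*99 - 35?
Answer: -926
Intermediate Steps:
-9*99 - 35 = -891 - 35 = -926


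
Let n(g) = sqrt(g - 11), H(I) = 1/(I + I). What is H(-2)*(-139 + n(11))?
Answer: 139/4 ≈ 34.750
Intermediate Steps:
H(I) = 1/(2*I)
n(g) = sqrt(-11 + g)
H(-2)*(-139 + n(11)) = ((1/2)/(-2))*(-139 + sqrt(-11 + 11)) = ((1/2)*(-1/2))*(-139 + sqrt(0)) = -(-139 + 0)/4 = -1/4*(-139) = 139/4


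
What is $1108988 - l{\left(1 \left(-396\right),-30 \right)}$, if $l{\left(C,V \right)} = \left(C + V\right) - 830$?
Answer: $1110244$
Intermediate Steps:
$l{\left(C,V \right)} = -830 + C + V$
$1108988 - l{\left(1 \left(-396\right),-30 \right)} = 1108988 - \left(-830 + 1 \left(-396\right) - 30\right) = 1108988 - \left(-830 - 396 - 30\right) = 1108988 - -1256 = 1108988 + 1256 = 1110244$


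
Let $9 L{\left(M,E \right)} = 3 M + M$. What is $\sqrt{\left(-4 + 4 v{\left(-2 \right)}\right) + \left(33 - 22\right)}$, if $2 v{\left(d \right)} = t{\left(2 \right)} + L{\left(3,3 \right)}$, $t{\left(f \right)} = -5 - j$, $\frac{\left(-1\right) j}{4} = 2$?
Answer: $\frac{\sqrt{141}}{3} \approx 3.9581$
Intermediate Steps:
$j = -8$ ($j = \left(-4\right) 2 = -8$)
$t{\left(f \right)} = 3$ ($t{\left(f \right)} = -5 - -8 = -5 + 8 = 3$)
$L{\left(M,E \right)} = \frac{4 M}{9}$ ($L{\left(M,E \right)} = \frac{3 M + M}{9} = \frac{4 M}{9}$)
$v{\left(d \right)} = \frac{13}{6}$ ($v{\left(d \right)} = \frac{3 + \frac{4}{9} \cdot 3}{2} = \frac{3 + \frac{4}{3}}{2} = \frac{1}{2} \cdot \frac{13}{3} = \frac{13}{6}$)
$\sqrt{\left(-4 + 4 v{\left(-2 \right)}\right) + \left(33 - 22\right)} = \sqrt{\left(-4 + 4 \cdot \frac{13}{6}\right) + \left(33 - 22\right)} = \sqrt{\left(-4 + \frac{26}{3}\right) + 11} = \sqrt{\frac{14}{3} + 11} = \sqrt{\frac{47}{3}} = \frac{\sqrt{141}}{3}$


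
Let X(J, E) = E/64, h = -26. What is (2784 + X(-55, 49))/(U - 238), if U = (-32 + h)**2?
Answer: 178225/200064 ≈ 0.89084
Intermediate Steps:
X(J, E) = E/64 (X(J, E) = E*(1/64) = E/64)
U = 3364 (U = (-32 - 26)**2 = (-58)**2 = 3364)
(2784 + X(-55, 49))/(U - 238) = (2784 + (1/64)*49)/(3364 - 238) = (2784 + 49/64)/3126 = (178225/64)*(1/3126) = 178225/200064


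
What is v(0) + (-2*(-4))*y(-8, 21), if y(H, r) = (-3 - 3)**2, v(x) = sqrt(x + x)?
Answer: 288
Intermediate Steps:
v(x) = sqrt(2)*sqrt(x) (v(x) = sqrt(2*x) = sqrt(2)*sqrt(x))
y(H, r) = 36 (y(H, r) = (-6)**2 = 36)
v(0) + (-2*(-4))*y(-8, 21) = sqrt(2)*sqrt(0) - 2*(-4)*36 = sqrt(2)*0 + 8*36 = 0 + 288 = 288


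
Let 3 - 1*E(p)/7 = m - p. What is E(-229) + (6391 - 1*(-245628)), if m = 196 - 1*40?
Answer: 249345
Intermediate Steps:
m = 156 (m = 196 - 40 = 156)
E(p) = -1071 + 7*p (E(p) = 21 - 7*(156 - p) = 21 + (-1092 + 7*p) = -1071 + 7*p)
E(-229) + (6391 - 1*(-245628)) = (-1071 + 7*(-229)) + (6391 - 1*(-245628)) = (-1071 - 1603) + (6391 + 245628) = -2674 + 252019 = 249345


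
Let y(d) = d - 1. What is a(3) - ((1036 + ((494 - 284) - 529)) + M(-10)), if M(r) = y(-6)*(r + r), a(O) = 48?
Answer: -809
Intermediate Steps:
y(d) = -1 + d
M(r) = -14*r (M(r) = (-1 - 6)*(r + r) = -14*r)
a(3) - ((1036 + ((494 - 284) - 529)) + M(-10)) = 48 - ((1036 + ((494 - 284) - 529)) - 14*(-10)) = 48 - ((1036 + (210 - 529)) + 140) = 48 - ((1036 - 319) + 140) = 48 - (717 + 140) = 48 - 1*857 = 48 - 857 = -809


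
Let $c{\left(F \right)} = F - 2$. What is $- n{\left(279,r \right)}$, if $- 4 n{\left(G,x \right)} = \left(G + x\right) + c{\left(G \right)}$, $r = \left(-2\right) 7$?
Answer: $\frac{271}{2} \approx 135.5$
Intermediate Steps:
$c{\left(F \right)} = -2 + F$
$r = -14$
$n{\left(G,x \right)} = \frac{1}{2} - \frac{G}{2} - \frac{x}{4}$ ($n{\left(G,x \right)} = - \frac{\left(G + x\right) + \left(-2 + G\right)}{4} = - \frac{-2 + x + 2 G}{4} = \frac{1}{2} - \frac{G}{2} - \frac{x}{4}$)
$- n{\left(279,r \right)} = - (\frac{1}{2} - \frac{279}{2} - - \frac{7}{2}) = - (\frac{1}{2} - \frac{279}{2} + \frac{7}{2}) = \left(-1\right) \left(- \frac{271}{2}\right) = \frac{271}{2}$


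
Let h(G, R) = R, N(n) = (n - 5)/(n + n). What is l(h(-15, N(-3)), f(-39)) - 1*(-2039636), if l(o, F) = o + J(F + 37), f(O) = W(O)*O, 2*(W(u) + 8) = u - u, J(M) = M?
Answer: 6119959/3 ≈ 2.0400e+6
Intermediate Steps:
W(u) = -8 (W(u) = -8 + (u - u)/2 = -8 + (½)*0 = -8 + 0 = -8)
N(n) = (-5 + n)/(2*n) (N(n) = (-5 + n)/((2*n)) = (-5 + n)*(1/(2*n)) = (-5 + n)/(2*n))
f(O) = -8*O
l(o, F) = 37 + F + o (l(o, F) = o + (F + 37) = o + (37 + F) = 37 + F + o)
l(h(-15, N(-3)), f(-39)) - 1*(-2039636) = (37 - 8*(-39) + (½)*(-5 - 3)/(-3)) - 1*(-2039636) = (37 + 312 + (½)*(-⅓)*(-8)) + 2039636 = (37 + 312 + 4/3) + 2039636 = 1051/3 + 2039636 = 6119959/3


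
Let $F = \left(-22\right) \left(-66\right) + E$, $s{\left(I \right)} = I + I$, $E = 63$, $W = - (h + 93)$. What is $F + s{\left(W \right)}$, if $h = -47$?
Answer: $1423$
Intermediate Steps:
$W = -46$ ($W = - (-47 + 93) = \left(-1\right) 46 = -46$)
$s{\left(I \right)} = 2 I$
$F = 1515$ ($F = \left(-22\right) \left(-66\right) + 63 = 1452 + 63 = 1515$)
$F + s{\left(W \right)} = 1515 + 2 \left(-46\right) = 1515 - 92 = 1423$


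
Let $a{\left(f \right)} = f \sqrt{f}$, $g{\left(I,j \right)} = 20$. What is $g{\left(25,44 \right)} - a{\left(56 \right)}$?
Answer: $20 - 112 \sqrt{14} \approx -399.07$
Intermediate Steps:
$a{\left(f \right)} = f^{\frac{3}{2}}$
$g{\left(25,44 \right)} - a{\left(56 \right)} = 20 - 56^{\frac{3}{2}} = 20 - 112 \sqrt{14}$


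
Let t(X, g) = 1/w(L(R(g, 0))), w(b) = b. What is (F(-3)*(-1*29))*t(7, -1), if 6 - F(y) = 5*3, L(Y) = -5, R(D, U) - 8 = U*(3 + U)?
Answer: -261/5 ≈ -52.200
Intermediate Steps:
R(D, U) = 8 + U*(3 + U)
F(y) = -9 (F(y) = 6 - 5*3 = 6 - 1*15 = 6 - 15 = -9)
t(X, g) = -1/5 (t(X, g) = 1/(-5) = -1/5)
(F(-3)*(-1*29))*t(7, -1) = -(-9)*29*(-1/5) = -9*(-29)*(-1/5) = 261*(-1/5) = -261/5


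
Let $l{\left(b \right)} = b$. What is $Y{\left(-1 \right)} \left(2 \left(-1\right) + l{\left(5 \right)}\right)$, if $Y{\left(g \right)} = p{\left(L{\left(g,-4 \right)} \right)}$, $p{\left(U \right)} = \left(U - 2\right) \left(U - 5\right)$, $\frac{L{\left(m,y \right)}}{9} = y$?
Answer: $4674$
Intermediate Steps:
$L{\left(m,y \right)} = 9 y$
$p{\left(U \right)} = \left(-5 + U\right) \left(-2 + U\right)$ ($p{\left(U \right)} = \left(-2 + U\right) \left(-5 + U\right) = \left(-5 + U\right) \left(-2 + U\right)$)
$Y{\left(g \right)} = 1558$ ($Y{\left(g \right)} = 10 + \left(9 \left(-4\right)\right)^{2} - 7 \cdot 9 \left(-4\right) = 10 + \left(-36\right)^{2} - -252 = 10 + 1296 + 252 = 1558$)
$Y{\left(-1 \right)} \left(2 \left(-1\right) + l{\left(5 \right)}\right) = 1558 \left(2 \left(-1\right) + 5\right) = 1558 \left(-2 + 5\right) = 1558 \cdot 3 = 4674$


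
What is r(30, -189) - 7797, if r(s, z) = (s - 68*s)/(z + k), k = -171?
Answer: -93497/12 ≈ -7791.4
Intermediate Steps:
r(s, z) = -67*s/(-171 + z) (r(s, z) = (s - 68*s)/(z - 171) = (-67*s)/(-171 + z) = -67*s/(-171 + z))
r(30, -189) - 7797 = -67*30/(-171 - 189) - 7797 = -67*30/(-360) - 7797 = -67*30*(-1/360) - 7797 = 67/12 - 7797 = -93497/12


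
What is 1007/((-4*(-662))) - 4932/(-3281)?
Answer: 16363903/8688088 ≈ 1.8835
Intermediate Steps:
1007/((-4*(-662))) - 4932/(-3281) = 1007/2648 - 4932*(-1/3281) = 1007*(1/2648) + 4932/3281 = 1007/2648 + 4932/3281 = 16363903/8688088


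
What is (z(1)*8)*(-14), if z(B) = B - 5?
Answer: 448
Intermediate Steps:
z(B) = -5 + B
(z(1)*8)*(-14) = ((-5 + 1)*8)*(-14) = -4*8*(-14) = -32*(-14) = 448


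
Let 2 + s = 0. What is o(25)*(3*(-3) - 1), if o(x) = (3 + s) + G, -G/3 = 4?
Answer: 110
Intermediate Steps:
G = -12 (G = -3*4 = -12)
s = -2 (s = -2 + 0 = -2)
o(x) = -11 (o(x) = (3 - 2) - 12 = 1 - 12 = -11)
o(25)*(3*(-3) - 1) = -11*(3*(-3) - 1) = -11*(-9 - 1) = -11*(-10) = 110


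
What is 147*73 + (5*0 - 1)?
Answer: 10730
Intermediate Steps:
147*73 + (5*0 - 1) = 10731 + (0 - 1) = 10731 - 1 = 10730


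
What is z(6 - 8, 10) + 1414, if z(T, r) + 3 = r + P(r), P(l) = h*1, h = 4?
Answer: 1425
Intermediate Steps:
P(l) = 4 (P(l) = 4*1 = 4)
z(T, r) = 1 + r (z(T, r) = -3 + (r + 4) = -3 + (4 + r) = 1 + r)
z(6 - 8, 10) + 1414 = (1 + 10) + 1414 = 11 + 1414 = 1425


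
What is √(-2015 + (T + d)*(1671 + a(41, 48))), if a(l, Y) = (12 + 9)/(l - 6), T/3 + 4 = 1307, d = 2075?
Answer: √250020985/5 ≈ 3162.4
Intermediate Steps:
T = 3909 (T = -12 + 3*1307 = -12 + 3921 = 3909)
a(l, Y) = 21/(-6 + l)
√(-2015 + (T + d)*(1671 + a(41, 48))) = √(-2015 + (3909 + 2075)*(1671 + 21/(-6 + 41))) = √(-2015 + 5984*(1671 + 21/35)) = √(-2015 + 5984*(1671 + 21*(1/35))) = √(-2015 + 5984*(1671 + ⅗)) = √(-2015 + 5984*(8358/5)) = √(-2015 + 50014272/5) = √(50004197/5) = √250020985/5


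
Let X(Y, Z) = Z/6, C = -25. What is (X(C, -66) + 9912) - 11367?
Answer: -1466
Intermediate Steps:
X(Y, Z) = Z/6 (X(Y, Z) = Z*(⅙) = Z/6)
(X(C, -66) + 9912) - 11367 = ((⅙)*(-66) + 9912) - 11367 = (-11 + 9912) - 11367 = 9901 - 11367 = -1466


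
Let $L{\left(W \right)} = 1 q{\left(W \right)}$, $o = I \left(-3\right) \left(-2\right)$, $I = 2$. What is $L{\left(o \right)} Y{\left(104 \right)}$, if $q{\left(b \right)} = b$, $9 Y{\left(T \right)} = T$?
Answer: $\frac{416}{3} \approx 138.67$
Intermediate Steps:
$Y{\left(T \right)} = \frac{T}{9}$
$o = 12$ ($o = 2 \left(-3\right) \left(-2\right) = \left(-6\right) \left(-2\right) = 12$)
$L{\left(W \right)} = W$ ($L{\left(W \right)} = 1 W = W$)
$L{\left(o \right)} Y{\left(104 \right)} = 12 \cdot \frac{1}{9} \cdot 104 = 12 \cdot \frac{104}{9} = \frac{416}{3}$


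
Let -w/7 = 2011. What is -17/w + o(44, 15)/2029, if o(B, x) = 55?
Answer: 808728/28562233 ≈ 0.028315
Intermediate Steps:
w = -14077 (w = -7*2011 = -14077)
-17/w + o(44, 15)/2029 = -17/(-14077) + 55/2029 = -17*(-1/14077) + 55*(1/2029) = 17/14077 + 55/2029 = 808728/28562233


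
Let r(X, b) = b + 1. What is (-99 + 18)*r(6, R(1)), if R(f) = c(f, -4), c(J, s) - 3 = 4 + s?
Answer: -324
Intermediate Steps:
c(J, s) = 7 + s (c(J, s) = 3 + (4 + s) = 7 + s)
R(f) = 3 (R(f) = 7 - 4 = 3)
r(X, b) = 1 + b
(-99 + 18)*r(6, R(1)) = (-99 + 18)*(1 + 3) = -81*4 = -324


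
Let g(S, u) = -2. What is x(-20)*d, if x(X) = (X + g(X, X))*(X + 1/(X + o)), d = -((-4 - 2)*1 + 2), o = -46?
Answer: 5284/3 ≈ 1761.3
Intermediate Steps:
d = 4 (d = -(-6*1 + 2) = -(-6 + 2) = -1*(-4) = 4)
x(X) = (-2 + X)*(X + 1/(-46 + X)) (x(X) = (X - 2)*(X + 1/(X - 46)) = (-2 + X)*(X + 1/(-46 + X)))
x(-20)*d = ((-2 + (-20)**3 - 48*(-20)**2 + 93*(-20))/(-46 - 20))*4 = ((-2 - 8000 - 48*400 - 1860)/(-66))*4 = -(-2 - 8000 - 19200 - 1860)/66*4 = -1/66*(-29062)*4 = (1321/3)*4 = 5284/3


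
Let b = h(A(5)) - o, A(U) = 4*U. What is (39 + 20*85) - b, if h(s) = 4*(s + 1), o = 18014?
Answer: 19669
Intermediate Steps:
h(s) = 4 + 4*s (h(s) = 4*(1 + s) = 4 + 4*s)
b = -17930 (b = (4 + 4*(4*5)) - 1*18014 = (4 + 4*20) - 18014 = (4 + 80) - 18014 = 84 - 18014 = -17930)
(39 + 20*85) - b = (39 + 20*85) - 1*(-17930) = (39 + 1700) + 17930 = 1739 + 17930 = 19669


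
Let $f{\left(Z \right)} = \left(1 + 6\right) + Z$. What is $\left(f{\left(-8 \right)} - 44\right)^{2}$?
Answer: $2025$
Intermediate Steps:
$f{\left(Z \right)} = 7 + Z$
$\left(f{\left(-8 \right)} - 44\right)^{2} = \left(\left(7 - 8\right) - 44\right)^{2} = \left(-1 - 44\right)^{2} = \left(-45\right)^{2} = 2025$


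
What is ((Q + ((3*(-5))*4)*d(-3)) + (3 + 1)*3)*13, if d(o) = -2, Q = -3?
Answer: 1677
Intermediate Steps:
((Q + ((3*(-5))*4)*d(-3)) + (3 + 1)*3)*13 = ((-3 + ((3*(-5))*4)*(-2)) + (3 + 1)*3)*13 = ((-3 - 15*4*(-2)) + 4*3)*13 = ((-3 - 60*(-2)) + 12)*13 = ((-3 + 120) + 12)*13 = (117 + 12)*13 = 129*13 = 1677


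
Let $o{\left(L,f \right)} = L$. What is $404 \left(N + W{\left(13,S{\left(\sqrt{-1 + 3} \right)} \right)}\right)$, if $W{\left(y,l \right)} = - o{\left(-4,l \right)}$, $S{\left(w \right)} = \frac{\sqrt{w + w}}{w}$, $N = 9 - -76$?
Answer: $35956$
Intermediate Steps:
$N = 85$ ($N = 9 + 76 = 85$)
$S{\left(w \right)} = \frac{\sqrt{2}}{\sqrt{w}}$ ($S{\left(w \right)} = \frac{\sqrt{2 w}}{w} = \frac{\sqrt{2} \sqrt{w}}{w} = \frac{\sqrt{2}}{\sqrt{w}}$)
$W{\left(y,l \right)} = 4$ ($W{\left(y,l \right)} = \left(-1\right) \left(-4\right) = 4$)
$404 \left(N + W{\left(13,S{\left(\sqrt{-1 + 3} \right)} \right)}\right) = 404 \left(85 + 4\right) = 404 \cdot 89 = 35956$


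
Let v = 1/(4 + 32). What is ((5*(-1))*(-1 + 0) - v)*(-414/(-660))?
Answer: 4117/1320 ≈ 3.1189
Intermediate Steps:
v = 1/36 ≈ 0.027778
((5*(-1))*(-1 + 0) - v)*(-414/(-660)) = ((5*(-1))*(-1 + 0) - 1*1/36)*(-414/(-660)) = (-5*(-1) - 1/36)*(-414*(-1/660)) = (5 - 1/36)*(69/110) = (179/36)*(69/110) = 4117/1320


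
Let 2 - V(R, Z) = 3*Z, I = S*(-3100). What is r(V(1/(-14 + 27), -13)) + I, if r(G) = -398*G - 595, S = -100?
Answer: 293087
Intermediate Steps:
I = 310000 (I = -100*(-3100) = 310000)
V(R, Z) = 2 - 3*Z
r(G) = -595 - 398*G
r(V(1/(-14 + 27), -13)) + I = (-595 - 398*(2 - 3*(-13))) + 310000 = (-595 - 398*(2 + 39)) + 310000 = (-595 - 398*41) + 310000 = (-595 - 16318) + 310000 = -16913 + 310000 = 293087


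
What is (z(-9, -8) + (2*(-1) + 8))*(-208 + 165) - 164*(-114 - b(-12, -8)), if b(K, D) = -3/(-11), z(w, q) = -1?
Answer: 203783/11 ≈ 18526.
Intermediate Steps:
b(K, D) = 3/11 (b(K, D) = -3*(-1/11) = 3/11)
(z(-9, -8) + (2*(-1) + 8))*(-208 + 165) - 164*(-114 - b(-12, -8)) = (-1 + (2*(-1) + 8))*(-208 + 165) - 164*(-114 - 1*3/11) = (-1 + (-2 + 8))*(-43) - 164*(-114 - 3/11) = (-1 + 6)*(-43) - 164*(-1257/11) = 5*(-43) + 206148/11 = -215 + 206148/11 = 203783/11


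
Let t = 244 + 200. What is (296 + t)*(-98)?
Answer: -72520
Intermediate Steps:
t = 444
(296 + t)*(-98) = (296 + 444)*(-98) = 740*(-98) = -72520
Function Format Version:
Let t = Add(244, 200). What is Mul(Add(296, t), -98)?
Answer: -72520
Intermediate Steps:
t = 444
Mul(Add(296, t), -98) = Mul(Add(296, 444), -98) = Mul(740, -98) = -72520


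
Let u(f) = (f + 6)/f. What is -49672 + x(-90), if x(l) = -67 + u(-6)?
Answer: -49739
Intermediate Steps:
u(f) = (6 + f)/f
x(l) = -67 (x(l) = -67 + (6 - 6)/(-6) = -67 - ⅙*0 = -67 + 0 = -67)
-49672 + x(-90) = -49672 - 67 = -49739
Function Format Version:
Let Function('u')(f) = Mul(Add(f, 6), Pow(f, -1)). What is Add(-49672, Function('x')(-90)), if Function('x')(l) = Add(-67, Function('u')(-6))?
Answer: -49739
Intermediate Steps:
Function('u')(f) = Mul(Pow(f, -1), Add(6, f)) (Function('u')(f) = Mul(Add(6, f), Pow(f, -1)) = Mul(Pow(f, -1), Add(6, f)))
Function('x')(l) = -67 (Function('x')(l) = Add(-67, Mul(Pow(-6, -1), Add(6, -6))) = Add(-67, Mul(Rational(-1, 6), 0)) = Add(-67, 0) = -67)
Add(-49672, Function('x')(-90)) = Add(-49672, -67) = -49739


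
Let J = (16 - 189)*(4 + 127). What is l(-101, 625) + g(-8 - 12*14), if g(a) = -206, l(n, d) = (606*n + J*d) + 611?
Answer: -14225176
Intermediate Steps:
J = -22663 (J = -173*131 = -22663)
l(n, d) = 611 - 22663*d + 606*n (l(n, d) = (606*n - 22663*d) + 611 = (-22663*d + 606*n) + 611 = 611 - 22663*d + 606*n)
l(-101, 625) + g(-8 - 12*14) = (611 - 22663*625 + 606*(-101)) - 206 = (611 - 14164375 - 61206) - 206 = -14224970 - 206 = -14225176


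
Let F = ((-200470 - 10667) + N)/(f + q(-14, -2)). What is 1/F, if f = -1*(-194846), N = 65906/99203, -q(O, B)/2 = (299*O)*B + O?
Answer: -3534206078/4189071581 ≈ -0.84367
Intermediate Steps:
q(O, B) = -2*O - 598*B*O (q(O, B) = -2*((299*O)*B + O) = -2*(299*B*O + O) = -2*(O + 299*B*O) = -2*O - 598*B*O)
N = 65906/99203 (N = 65906*(1/99203) = 65906/99203 ≈ 0.66436)
f = 194846
F = -4189071581/3534206078 (F = ((-200470 - 10667) + 65906/99203)/(194846 - 2*(-14)*(1 + 299*(-2))) = (-211137 + 65906/99203)/(194846 - 2*(-14)*(1 - 598)) = -20945357905/(99203*(194846 - 2*(-14)*(-597))) = -20945357905/(99203*(194846 - 16716)) = -20945357905/99203/178130 = -20945357905/99203*1/178130 = -4189071581/3534206078 ≈ -1.1853)
1/F = 1/(-4189071581/3534206078) = -3534206078/4189071581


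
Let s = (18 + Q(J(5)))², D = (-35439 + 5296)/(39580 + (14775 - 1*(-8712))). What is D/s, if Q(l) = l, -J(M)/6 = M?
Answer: -30143/9081648 ≈ -0.0033191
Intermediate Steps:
J(M) = -6*M
D = -30143/63067 (D = -30143/(39580 + (14775 + 8712)) = -30143/(39580 + 23487) = -30143/63067 ≈ -0.47795)
s = 144 (s = (18 - 6*5)² = (18 - 30)² = (-12)² = 144)
D/s = -30143/63067/144 = -30143/63067*1/144 = -30143/9081648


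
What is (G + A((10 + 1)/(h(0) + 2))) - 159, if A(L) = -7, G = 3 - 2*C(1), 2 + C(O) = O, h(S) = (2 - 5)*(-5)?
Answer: -161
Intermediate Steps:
h(S) = 15 (h(S) = -3*(-5) = 15)
C(O) = -2 + O
G = 5 (G = 3 - 2*(-2 + 1) = 3 - 2*(-1) = 3 + 2 = 5)
(G + A((10 + 1)/(h(0) + 2))) - 159 = (5 - 7) - 159 = -2 - 159 = -161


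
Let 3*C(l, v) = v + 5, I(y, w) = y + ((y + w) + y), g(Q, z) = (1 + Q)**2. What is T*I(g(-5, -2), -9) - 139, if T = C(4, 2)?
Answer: -48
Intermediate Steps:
I(y, w) = w + 3*y (I(y, w) = y + ((w + y) + y) = y + (w + 2*y) = w + 3*y)
C(l, v) = 5/3 + v/3 (C(l, v) = (v + 5)/3 = (5 + v)/3 = 5/3 + v/3)
T = 7/3 (T = 5/3 + (1/3)*2 = 5/3 + 2/3 = 7/3 ≈ 2.3333)
T*I(g(-5, -2), -9) - 139 = 7*(-9 + 3*(1 - 5)**2)/3 - 139 = 7*(-9 + 3*(-4)**2)/3 - 139 = 7*(-9 + 3*16)/3 - 139 = 7*(-9 + 48)/3 - 139 = (7/3)*39 - 139 = 91 - 139 = -48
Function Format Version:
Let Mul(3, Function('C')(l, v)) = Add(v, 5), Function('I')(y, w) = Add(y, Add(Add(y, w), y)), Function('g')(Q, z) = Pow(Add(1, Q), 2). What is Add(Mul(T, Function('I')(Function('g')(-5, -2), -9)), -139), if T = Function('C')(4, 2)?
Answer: -48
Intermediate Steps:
Function('I')(y, w) = Add(w, Mul(3, y)) (Function('I')(y, w) = Add(y, Add(Add(w, y), y)) = Add(y, Add(w, Mul(2, y))) = Add(w, Mul(3, y)))
Function('C')(l, v) = Add(Rational(5, 3), Mul(Rational(1, 3), v)) (Function('C')(l, v) = Mul(Rational(1, 3), Add(v, 5)) = Mul(Rational(1, 3), Add(5, v)) = Add(Rational(5, 3), Mul(Rational(1, 3), v)))
T = Rational(7, 3) (T = Add(Rational(5, 3), Mul(Rational(1, 3), 2)) = Add(Rational(5, 3), Rational(2, 3)) = Rational(7, 3) ≈ 2.3333)
Add(Mul(T, Function('I')(Function('g')(-5, -2), -9)), -139) = Add(Mul(Rational(7, 3), Add(-9, Mul(3, Pow(Add(1, -5), 2)))), -139) = Add(Mul(Rational(7, 3), Add(-9, Mul(3, Pow(-4, 2)))), -139) = Add(Mul(Rational(7, 3), Add(-9, Mul(3, 16))), -139) = Add(Mul(Rational(7, 3), Add(-9, 48)), -139) = Add(Mul(Rational(7, 3), 39), -139) = Add(91, -139) = -48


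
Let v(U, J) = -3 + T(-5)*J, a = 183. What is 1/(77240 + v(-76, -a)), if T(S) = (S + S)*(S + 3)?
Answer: 1/73577 ≈ 1.3591e-5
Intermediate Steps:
T(S) = 2*S*(3 + S) (T(S) = (2*S)*(3 + S) = 2*S*(3 + S))
v(U, J) = -3 + 20*J (v(U, J) = -3 + (2*(-5)*(3 - 5))*J = -3 + (2*(-5)*(-2))*J = -3 + 20*J)
1/(77240 + v(-76, -a)) = 1/(77240 + (-3 + 20*(-1*183))) = 1/(77240 + (-3 + 20*(-183))) = 1/(77240 + (-3 - 3660)) = 1/(77240 - 3663) = 1/73577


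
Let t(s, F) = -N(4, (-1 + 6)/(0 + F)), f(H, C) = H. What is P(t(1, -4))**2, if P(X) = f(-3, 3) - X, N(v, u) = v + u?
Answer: 1/16 ≈ 0.062500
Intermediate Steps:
N(v, u) = u + v
t(s, F) = -4 - 5/F (t(s, F) = -((-1 + 6)/(0 + F) + 4) = -(5/F + 4) = -(4 + 5/F) = -4 - 5/F)
P(X) = -3 - X
P(t(1, -4))**2 = (-3 - (-4 - 5/(-4)))**2 = (-3 - (-4 - 5*(-1/4)))**2 = (-3 - (-4 + 5/4))**2 = (-3 - 1*(-11/4))**2 = (-3 + 11/4)**2 = (-1/4)**2 = 1/16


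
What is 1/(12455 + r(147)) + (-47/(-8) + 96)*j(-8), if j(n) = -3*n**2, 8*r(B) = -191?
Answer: -1945222432/99449 ≈ -19560.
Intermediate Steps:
r(B) = -191/8 (r(B) = (1/8)*(-191) = -191/8)
1/(12455 + r(147)) + (-47/(-8) + 96)*j(-8) = 1/(12455 - 191/8) + (-47/(-8) + 96)*(-3*(-8)**2) = 1/(99449/8) + (-47*(-1/8) + 96)*(-3*64) = 8/99449 + (47/8 + 96)*(-192) = 8/99449 + (815/8)*(-192) = 8/99449 - 19560 = -1945222432/99449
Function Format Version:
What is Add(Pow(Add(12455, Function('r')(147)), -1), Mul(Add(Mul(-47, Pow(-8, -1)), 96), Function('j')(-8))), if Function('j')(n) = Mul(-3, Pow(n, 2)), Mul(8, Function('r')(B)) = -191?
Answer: Rational(-1945222432, 99449) ≈ -19560.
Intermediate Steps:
Function('r')(B) = Rational(-191, 8) (Function('r')(B) = Mul(Rational(1, 8), -191) = Rational(-191, 8))
Add(Pow(Add(12455, Function('r')(147)), -1), Mul(Add(Mul(-47, Pow(-8, -1)), 96), Function('j')(-8))) = Add(Pow(Add(12455, Rational(-191, 8)), -1), Mul(Add(Mul(-47, Pow(-8, -1)), 96), Mul(-3, Pow(-8, 2)))) = Add(Pow(Rational(99449, 8), -1), Mul(Add(Mul(-47, Rational(-1, 8)), 96), Mul(-3, 64))) = Add(Rational(8, 99449), Mul(Add(Rational(47, 8), 96), -192)) = Add(Rational(8, 99449), Mul(Rational(815, 8), -192)) = Add(Rational(8, 99449), -19560) = Rational(-1945222432, 99449)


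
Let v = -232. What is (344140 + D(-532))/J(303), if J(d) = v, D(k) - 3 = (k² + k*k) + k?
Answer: -909659/232 ≈ -3920.9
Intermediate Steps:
D(k) = 3 + k + 2*k² (D(k) = 3 + ((k² + k*k) + k) = 3 + ((k² + k²) + k) = 3 + (2*k² + k) = 3 + (k + 2*k²) = 3 + k + 2*k²)
J(d) = -232
(344140 + D(-532))/J(303) = (344140 + (3 - 532 + 2*(-532)²))/(-232) = (344140 + (3 - 532 + 2*283024))*(-1/232) = (344140 + (3 - 532 + 566048))*(-1/232) = (344140 + 565519)*(-1/232) = 909659*(-1/232) = -909659/232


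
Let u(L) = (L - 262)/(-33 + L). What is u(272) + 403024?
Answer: 96322746/239 ≈ 4.0302e+5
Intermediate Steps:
u(L) = (-262 + L)/(-33 + L)
u(272) + 403024 = (-262 + 272)/(-33 + 272) + 403024 = 10/239 + 403024 = 96322746/239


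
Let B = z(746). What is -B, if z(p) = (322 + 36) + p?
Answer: -1104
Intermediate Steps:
z(p) = 358 + p
B = 1104 (B = 358 + 746 = 1104)
-B = -1*1104 = -1104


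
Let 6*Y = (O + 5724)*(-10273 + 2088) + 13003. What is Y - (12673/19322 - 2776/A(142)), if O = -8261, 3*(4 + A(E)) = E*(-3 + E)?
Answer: 659964912908397/190572886 ≈ 3.4631e+6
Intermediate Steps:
A(E) = -4 + E*(-3 + E)/3 (A(E) = -4 + (E*(-3 + E))/3 = -4 + E*(-3 + E)/3)
Y = 3463058 (Y = ((-8261 + 5724)*(-10273 + 2088) + 13003)/6 = (-2537*(-8185) + 13003)/6 = (20765345 + 13003)/6 = (⅙)*20778348 = 3463058)
Y - (12673/19322 - 2776/A(142)) = 3463058 - (12673/19322 - 2776/(-4 - 1*142 + (⅓)*142²)) = 3463058 - (12673*(1/19322) - 2776/(-4 - 142 + (⅓)*20164)) = 3463058 - (12673/19322 - 2776/(-4 - 142 + 20164/3)) = 3463058 - (12673/19322 - 2776/19726/3) = 3463058 - (12673/19322 - 2776*3/19726) = 3463058 - (12673/19322 - 4164/9863) = 3463058 - 1*44536991/190572886 = 3463058 - 44536991/190572886 = 659964912908397/190572886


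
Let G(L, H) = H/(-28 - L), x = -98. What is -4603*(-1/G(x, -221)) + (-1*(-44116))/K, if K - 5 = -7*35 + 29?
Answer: -77735946/46631 ≈ -1667.0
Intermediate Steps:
K = -211 (K = 5 + (-7*35 + 29) = 5 + (-245 + 29) = 5 - 216 = -211)
-4603*(-1/G(x, -221)) + (-1*(-44116))/K = -4603/((-(-1)*(-221)/(28 - 98))) - 1*(-44116)/(-211) = -4603/((-(-1)*(-221)/(-70))) + 44116*(-1/211) = -4603/((-(-1)*(-221)*(-1)/70)) - 44116/211 = -4603/((-1*(-221/70))) - 44116/211 = -4603/221/70 - 44116/211 = -4603*70/221 - 44116/211 = -322210/221 - 44116/211 = -77735946/46631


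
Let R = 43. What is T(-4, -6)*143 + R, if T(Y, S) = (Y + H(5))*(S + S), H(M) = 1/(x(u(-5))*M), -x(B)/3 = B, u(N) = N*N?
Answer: 863947/125 ≈ 6911.6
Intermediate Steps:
u(N) = N²
x(B) = -3*B
H(M) = -1/(75*M) (H(M) = 1/(((-3*(-5)²))*M) = 1/(((-3*25))*M) = 1/((-75)*M) = -1/(75*M))
T(Y, S) = 2*S*(-1/375 + Y) (T(Y, S) = (Y - 1/75/5)*(S + S) = (Y - 1/75*⅕)*(2*S) = (Y - 1/375)*(2*S) = (-1/375 + Y)*(2*S) = 2*S*(-1/375 + Y))
T(-4, -6)*143 + R = ((2/375)*(-6)*(-1 + 375*(-4)))*143 + 43 = ((2/375)*(-6)*(-1 - 1500))*143 + 43 = ((2/375)*(-6)*(-1501))*143 + 43 = (6004/125)*143 + 43 = 858572/125 + 43 = 863947/125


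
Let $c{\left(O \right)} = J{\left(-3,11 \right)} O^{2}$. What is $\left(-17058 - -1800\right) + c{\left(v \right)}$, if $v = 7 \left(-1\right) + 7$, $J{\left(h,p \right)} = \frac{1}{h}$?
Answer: $-15258$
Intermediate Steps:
$v = 0$ ($v = -7 + 7 = 0$)
$c{\left(O \right)} = - \frac{O^{2}}{3}$ ($c{\left(O \right)} = \frac{O^{2}}{-3} = - \frac{O^{2}}{3}$)
$\left(-17058 - -1800\right) + c{\left(v \right)} = \left(-17058 - -1800\right) - \frac{0^{2}}{3} = \left(-17058 + \left(1881 - 81\right)\right) - 0 = \left(-17058 + 1800\right) + 0 = -15258 + 0 = -15258$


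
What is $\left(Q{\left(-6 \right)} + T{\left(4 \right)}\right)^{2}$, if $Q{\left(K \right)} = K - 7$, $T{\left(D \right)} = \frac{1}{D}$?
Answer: $\frac{2601}{16} \approx 162.56$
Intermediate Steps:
$Q{\left(K \right)} = -7 + K$
$\left(Q{\left(-6 \right)} + T{\left(4 \right)}\right)^{2} = \left(\left(-7 - 6\right) + \frac{1}{4}\right)^{2} = \left(-13 + \frac{1}{4}\right)^{2} = \left(- \frac{51}{4}\right)^{2} = \frac{2601}{16}$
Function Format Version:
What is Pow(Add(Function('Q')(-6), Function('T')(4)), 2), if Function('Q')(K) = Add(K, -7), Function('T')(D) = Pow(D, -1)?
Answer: Rational(2601, 16) ≈ 162.56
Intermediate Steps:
Function('Q')(K) = Add(-7, K)
Pow(Add(Function('Q')(-6), Function('T')(4)), 2) = Pow(Add(Add(-7, -6), Pow(4, -1)), 2) = Pow(Add(-13, Rational(1, 4)), 2) = Pow(Rational(-51, 4), 2) = Rational(2601, 16)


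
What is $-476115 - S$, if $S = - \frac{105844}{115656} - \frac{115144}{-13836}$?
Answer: $- \frac{15872893573765}{33337842} \approx -4.7612 \cdot 10^{5}$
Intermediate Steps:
$S = \frac{246929935}{33337842}$ ($S = \left(-105844\right) \frac{1}{115656} - - \frac{28786}{3459} = - \frac{26461}{28914} + \frac{28786}{3459} = \frac{246929935}{33337842} \approx 7.4069$)
$-476115 - S = -476115 - \frac{246929935}{33337842} = - \frac{15872893573765}{33337842}$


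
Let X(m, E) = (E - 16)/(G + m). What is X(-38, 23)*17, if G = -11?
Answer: -17/7 ≈ -2.4286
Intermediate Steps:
X(m, E) = (-16 + E)/(-11 + m) (X(m, E) = (E - 16)/(-11 + m) = (-16 + E)/(-11 + m))
X(-38, 23)*17 = ((-16 + 23)/(-11 - 38))*17 = (7/(-49))*17 = -1/49*7*17 = -1/7*17 = -17/7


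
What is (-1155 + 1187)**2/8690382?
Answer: 512/4345191 ≈ 0.00011783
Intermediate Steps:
(-1155 + 1187)**2/8690382 = 32**2*(1/8690382) = 1024*(1/8690382) = 512/4345191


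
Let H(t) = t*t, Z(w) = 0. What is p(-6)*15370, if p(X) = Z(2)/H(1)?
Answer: 0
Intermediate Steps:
H(t) = t**2
p(X) = 0 (p(X) = 0/(1**2) = 0/1 = 0*1 = 0)
p(-6)*15370 = 0*15370 = 0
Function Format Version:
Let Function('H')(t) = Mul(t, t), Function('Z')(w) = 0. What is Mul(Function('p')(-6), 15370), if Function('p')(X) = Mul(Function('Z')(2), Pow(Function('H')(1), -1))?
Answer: 0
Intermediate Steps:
Function('H')(t) = Pow(t, 2)
Function('p')(X) = 0 (Function('p')(X) = Mul(0, Pow(Pow(1, 2), -1)) = Mul(0, Pow(1, -1)) = Mul(0, 1) = 0)
Mul(Function('p')(-6), 15370) = Mul(0, 15370) = 0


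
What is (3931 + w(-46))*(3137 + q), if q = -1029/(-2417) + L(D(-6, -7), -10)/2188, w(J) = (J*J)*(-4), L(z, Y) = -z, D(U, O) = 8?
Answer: -18802805089536/1322099 ≈ -1.4222e+7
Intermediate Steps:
w(J) = -4*J² (w(J) = J²*(-4) = -4*J²)
q = 558029/1322099 (q = -1029/(-2417) - 1*8/2188 = -1029*(-1/2417) - 8*1/2188 = 1029/2417 - 2/547 = 558029/1322099 ≈ 0.42208)
(3931 + w(-46))*(3137 + q) = (3931 - 4*(-46)²)*(3137 + 558029/1322099) = (3931 - 4*2116)*(4147982592/1322099) = (3931 - 8464)*(4147982592/1322099) = -4533*4147982592/1322099 = -18802805089536/1322099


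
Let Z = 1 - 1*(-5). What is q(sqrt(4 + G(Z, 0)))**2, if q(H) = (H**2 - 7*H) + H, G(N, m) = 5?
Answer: 81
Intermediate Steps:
Z = 6 (Z = 1 + 5 = 6)
q(H) = H**2 - 6*H
q(sqrt(4 + G(Z, 0)))**2 = (sqrt(4 + 5)*(-6 + sqrt(4 + 5)))**2 = (sqrt(9)*(-6 + sqrt(9)))**2 = (3*(-6 + 3))**2 = (3*(-3))**2 = (-9)**2 = 81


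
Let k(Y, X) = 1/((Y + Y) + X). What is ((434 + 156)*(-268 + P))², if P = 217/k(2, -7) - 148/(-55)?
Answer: 35364977347716/121 ≈ 2.9227e+11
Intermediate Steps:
k(Y, X) = 1/(X + 2*Y) (k(Y, X) = 1/(2*Y + X) = 1/(X + 2*Y))
P = -35657/55 (P = 217/(1/(-7 + 2*2)) - 148/(-55) = 217/(1/(-7 + 4)) - 148*(-1/55) = 217/(1/(-3)) + 148/55 = 217/(-⅓) + 148/55 = 217*(-3) + 148/55 = -651 + 148/55 = -35657/55 ≈ -648.31)
((434 + 156)*(-268 + P))² = ((434 + 156)*(-268 - 35657/55))² = (590*(-50397/55))² = (-5946846/11)² = 35364977347716/121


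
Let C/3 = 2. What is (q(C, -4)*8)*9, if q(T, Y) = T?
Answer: 432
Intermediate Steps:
C = 6 (C = 3*2 = 6)
(q(C, -4)*8)*9 = (6*8)*9 = 48*9 = 432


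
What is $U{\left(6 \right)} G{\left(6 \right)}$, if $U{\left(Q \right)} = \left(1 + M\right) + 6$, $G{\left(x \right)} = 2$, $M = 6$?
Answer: $26$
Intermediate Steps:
$U{\left(Q \right)} = 13$ ($U{\left(Q \right)} = \left(1 + 6\right) + 6 = 7 + 6 = 13$)
$U{\left(6 \right)} G{\left(6 \right)} = 13 \cdot 2 = 26$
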